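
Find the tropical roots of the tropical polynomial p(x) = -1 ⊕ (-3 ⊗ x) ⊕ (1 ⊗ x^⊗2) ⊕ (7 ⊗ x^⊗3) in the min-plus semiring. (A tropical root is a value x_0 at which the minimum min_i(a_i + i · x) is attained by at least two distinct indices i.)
Roots: {-6, -4, 2}

Each tropical root is a break point of the lower envelope of the lines y = a_i + i · x (there are 4 lines, with slopes 0, 1, ..., 3). Only the lines that attain the minimum somewhere contribute to roots; other lines are dominated. Here the surviving (envelope) indices are i = 3, i = 2, i = 1, i = 0.
Intersections between consecutive envelope lines give the roots: for adjacent envelope indices i < j the intersection is x = (a_i − a_j) / (j − i). Reading off the sorted break points: {-6, -4, 2}.
Verification: at each break x_0, at least two indices attain the minimum of min_i(a_i + i · x_0).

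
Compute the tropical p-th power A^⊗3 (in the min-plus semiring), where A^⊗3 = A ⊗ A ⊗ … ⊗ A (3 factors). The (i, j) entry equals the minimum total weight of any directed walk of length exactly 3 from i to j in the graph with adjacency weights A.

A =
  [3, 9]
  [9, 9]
A^⊗3 =
  [9, 15]
  [15, 21]

Each entry (A^⊗3)_ij equals the minimum over all length-3 walks i = v_0 → v_1 → … → v_3 = j of Σ_t A[v_t][v_{t+1}]. For example, for (i, j) = (0, 1) we minimise over 4 possible intermediate vertex sequences; the minimum is 15, attained along the walk 0 → 0 → 0 → 1.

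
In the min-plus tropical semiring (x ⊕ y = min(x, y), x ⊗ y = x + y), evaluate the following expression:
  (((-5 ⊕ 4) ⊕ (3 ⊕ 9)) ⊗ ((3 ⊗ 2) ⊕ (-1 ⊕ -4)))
(((-5 ⊕ 4) ⊕ (3 ⊕ 9)) ⊗ ((3 ⊗ 2) ⊕ (-1 ⊕ -4))) = -9

Expand innermost to outermost. Recall ⊕ takes the minimum of its arguments and ⊗ takes their sum. Working out the expression (((-5 ⊕ 4) ⊕ (3 ⊕ 9)) ⊗ ((3 ⊗ 2) ⊕ (-1 ⊕ -4))) gives -9.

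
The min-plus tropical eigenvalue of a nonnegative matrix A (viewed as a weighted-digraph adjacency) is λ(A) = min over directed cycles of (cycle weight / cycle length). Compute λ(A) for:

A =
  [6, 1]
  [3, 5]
λ(A) = 2

Enumerate directed cycles and compute their means (weight / length). Sample:
  cycle 0 → 0: weight = 6, length = 1, mean = 6/1 ≈ 6.000
  cycle 1 → 1: weight = 5, length = 1, mean = 5/1 ≈ 5.000
  cycle 0 → 1 → 0: weight = 4, length = 2, mean = 4/2 ≈ 2.000
  cycle 1 → 0 → 1: weight = 4, length = 2, mean = 4/2 ≈ 2.000
Minimum mean = 2.000, attained e.g. along the cycle 0 → 1 → 0 with weight 4 and length 2. So λ(A) = 4/2 = 2.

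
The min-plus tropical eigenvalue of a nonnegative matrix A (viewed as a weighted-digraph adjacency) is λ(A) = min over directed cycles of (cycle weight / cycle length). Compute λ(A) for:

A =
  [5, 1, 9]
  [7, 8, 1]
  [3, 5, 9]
λ(A) = 5/3

Enumerate directed cycles and compute their means (weight / length). Sample:
  cycle 0 → 0: weight = 5, length = 1, mean = 5/1 ≈ 5.000
  cycle 1 → 1: weight = 8, length = 1, mean = 8/1 ≈ 8.000
  cycle 2 → 2: weight = 9, length = 1, mean = 9/1 ≈ 9.000
  cycle 0 → 1 → 0: weight = 8, length = 2, mean = 8/2 ≈ 4.000
  cycle 0 → 2 → 0: weight = 12, length = 2, mean = 12/2 ≈ 6.000
  cycle 1 → 0 → 1: weight = 8, length = 2, mean = 8/2 ≈ 4.000
Minimum mean = 1.667, attained e.g. along the cycle 0 → 1 → 2 → 0 with weight 5 and length 3. So λ(A) = 5/3 = 5/3.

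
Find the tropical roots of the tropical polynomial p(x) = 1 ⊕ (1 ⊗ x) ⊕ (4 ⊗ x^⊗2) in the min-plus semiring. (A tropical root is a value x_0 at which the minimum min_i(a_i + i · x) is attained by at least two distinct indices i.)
Roots: {-3, 0}

Each tropical root is a break point of the lower envelope of the lines y = a_i + i · x (there are 3 lines, with slopes 0, 1, ..., 2). Only the lines that attain the minimum somewhere contribute to roots; other lines are dominated. Here the surviving (envelope) indices are i = 2, i = 1, i = 0.
Intersections between consecutive envelope lines give the roots: for adjacent envelope indices i < j the intersection is x = (a_i − a_j) / (j − i). Reading off the sorted break points: {-3, 0}.
Verification: at each break x_0, at least two indices attain the minimum of min_i(a_i + i · x_0).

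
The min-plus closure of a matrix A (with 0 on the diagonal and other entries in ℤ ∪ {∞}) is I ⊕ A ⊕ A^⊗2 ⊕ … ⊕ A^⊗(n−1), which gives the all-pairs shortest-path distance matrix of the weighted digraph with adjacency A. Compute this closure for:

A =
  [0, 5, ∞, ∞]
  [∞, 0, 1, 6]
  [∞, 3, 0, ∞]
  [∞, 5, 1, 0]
Closure =
  [0, 5, 6, 11]
  [∞, 0, 1, 6]
  [∞, 3, 0, 9]
  [∞, 4, 1, 0]

This is the Floyd-Warshall all-pairs shortest-path computation. For each intermediate vertex k = 0, 1, …, 3, update dist[i][j] ← min(dist[i][j], dist[i][k] + dist[k][j]). The final matrix gives, for each (i, j), the minimum total weight of any directed path from i to j (possibly empty when i = j).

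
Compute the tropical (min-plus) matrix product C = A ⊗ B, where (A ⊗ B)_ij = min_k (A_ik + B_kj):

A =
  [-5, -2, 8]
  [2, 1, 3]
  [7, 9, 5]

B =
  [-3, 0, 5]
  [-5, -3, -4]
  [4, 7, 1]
A ⊗ B =
  [-8, -5, -6]
  [-4, -2, -3]
  [4, 6, 5]

Apply the min-plus product entry-by-entry:
  C[0][0] = min over k of (A[0][0] + B[0][0] = -5 + -3 = -8, A[0][1] + B[1][0] = -2 + -5 = -7, A[0][2] + B[2][0] = 8 + 4 = 12) = -8 (attained at k = 0)
  C[0][1] = min over k of (A[0][0] + B[0][1] = -5 + 0 = -5, A[0][1] + B[1][1] = -2 + -3 = -5, A[0][2] + B[2][1] = 8 + 7 = 15) = -5 (attained at k = 0)
  C[0][2] = min over k of (A[0][0] + B[0][2] = -5 + 5 = 0, A[0][1] + B[1][2] = -2 + -4 = -6, A[0][2] + B[2][2] = 8 + 1 = 9) = -6 (attained at k = 1)
  C[1][0] = min over k of (A[1][0] + B[0][0] = 2 + -3 = -1, A[1][1] + B[1][0] = 1 + -5 = -4, A[1][2] + B[2][0] = 3 + 4 = 7) = -4 (attained at k = 1)
  C[1][1] = min over k of (A[1][0] + B[0][1] = 2 + 0 = 2, A[1][1] + B[1][1] = 1 + -3 = -2, A[1][2] + B[2][1] = 3 + 7 = 10) = -2 (attained at k = 1)
  C[1][2] = min over k of (A[1][0] + B[0][2] = 2 + 5 = 7, A[1][1] + B[1][2] = 1 + -4 = -3, A[1][2] + B[2][2] = 3 + 1 = 4) = -3 (attained at k = 1)
  C[2][0] = min over k of (A[2][0] + B[0][0] = 7 + -3 = 4, A[2][1] + B[1][0] = 9 + -5 = 4, A[2][2] + B[2][0] = 5 + 4 = 9) = 4 (attained at k = 0)
  C[2][1] = min over k of (A[2][0] + B[0][1] = 7 + 0 = 7, A[2][1] + B[1][1] = 9 + -3 = 6, A[2][2] + B[2][1] = 5 + 7 = 12) = 6 (attained at k = 1)
  C[2][2] = min over k of (A[2][0] + B[0][2] = 7 + 5 = 12, A[2][1] + B[1][2] = 9 + -4 = 5, A[2][2] + B[2][2] = 5 + 1 = 6) = 5 (attained at k = 1)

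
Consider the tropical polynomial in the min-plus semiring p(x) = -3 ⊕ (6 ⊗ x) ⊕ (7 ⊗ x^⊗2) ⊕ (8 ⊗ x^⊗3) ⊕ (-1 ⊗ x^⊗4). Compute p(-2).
p(-2) = -9

A tropical monomial a ⊗ x^⊗i evaluates to a + i · x. Evaluating each term at x = -2:
  Term 0 contributes -3 + 0 · -2 = -3
  Term 1 contributes 6 + 1 · -2 = 4
  Term 2 contributes 7 + 2 · -2 = 3
  Term 3 contributes 8 + 3 · -2 = 2
  Term 4 contributes -1 + 4 · -2 = -9
p(-2) = ⊕ of these = min[-3, 4, 3, 2, -9] = -9.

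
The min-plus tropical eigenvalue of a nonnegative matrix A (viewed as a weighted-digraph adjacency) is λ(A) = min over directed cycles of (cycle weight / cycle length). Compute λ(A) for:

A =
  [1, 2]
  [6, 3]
λ(A) = 1

Enumerate directed cycles and compute their means (weight / length). Sample:
  cycle 0 → 0: weight = 1, length = 1, mean = 1/1 ≈ 1.000
  cycle 1 → 1: weight = 3, length = 1, mean = 3/1 ≈ 3.000
  cycle 0 → 1 → 0: weight = 8, length = 2, mean = 8/2 ≈ 4.000
  cycle 1 → 0 → 1: weight = 8, length = 2, mean = 8/2 ≈ 4.000
Minimum mean = 1.000, attained e.g. along the cycle 0 → 0 with weight 1 and length 1. So λ(A) = 1/1 = 1.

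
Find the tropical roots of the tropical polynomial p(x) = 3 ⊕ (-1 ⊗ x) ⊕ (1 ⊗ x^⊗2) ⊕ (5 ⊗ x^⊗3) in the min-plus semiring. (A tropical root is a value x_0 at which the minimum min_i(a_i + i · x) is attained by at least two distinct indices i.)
Roots: {-4, -2, 4}

Each tropical root is a break point of the lower envelope of the lines y = a_i + i · x (there are 4 lines, with slopes 0, 1, ..., 3). Only the lines that attain the minimum somewhere contribute to roots; other lines are dominated. Here the surviving (envelope) indices are i = 3, i = 2, i = 1, i = 0.
Intersections between consecutive envelope lines give the roots: for adjacent envelope indices i < j the intersection is x = (a_i − a_j) / (j − i). Reading off the sorted break points: {-4, -2, 4}.
Verification: at each break x_0, at least two indices attain the minimum of min_i(a_i + i · x_0).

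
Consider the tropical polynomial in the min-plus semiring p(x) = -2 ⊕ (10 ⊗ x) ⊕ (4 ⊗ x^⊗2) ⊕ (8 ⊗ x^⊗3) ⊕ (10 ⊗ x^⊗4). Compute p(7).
p(7) = -2

A tropical monomial a ⊗ x^⊗i evaluates to a + i · x. Evaluating each term at x = 7:
  Term 0 contributes -2 + 0 · 7 = -2
  Term 1 contributes 10 + 1 · 7 = 17
  Term 2 contributes 4 + 2 · 7 = 18
  Term 3 contributes 8 + 3 · 7 = 29
  Term 4 contributes 10 + 4 · 7 = 38
p(7) = ⊕ of these = min[-2, 17, 18, 29, 38] = -2.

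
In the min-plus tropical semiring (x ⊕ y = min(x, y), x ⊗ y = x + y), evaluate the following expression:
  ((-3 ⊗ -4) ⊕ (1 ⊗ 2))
((-3 ⊗ -4) ⊕ (1 ⊗ 2)) = -7

Expand innermost to outermost. Recall ⊕ takes the minimum of its arguments and ⊗ takes their sum. Working out the expression ((-3 ⊗ -4) ⊕ (1 ⊗ 2)) gives -7.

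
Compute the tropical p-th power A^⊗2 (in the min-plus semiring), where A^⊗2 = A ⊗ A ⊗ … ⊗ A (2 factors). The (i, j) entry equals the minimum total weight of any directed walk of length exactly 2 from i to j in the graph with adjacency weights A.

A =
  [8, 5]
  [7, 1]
A^⊗2 =
  [12, 6]
  [8, 2]

Each entry (A^⊗2)_ij equals the minimum over all length-2 walks i = v_0 → v_1 → … → v_2 = j of Σ_t A[v_t][v_{t+1}]. For example, for (i, j) = (0, 1) we minimise over 2 possible intermediate vertex sequences; the minimum is 6, attained along the walk 0 → 1 → 1.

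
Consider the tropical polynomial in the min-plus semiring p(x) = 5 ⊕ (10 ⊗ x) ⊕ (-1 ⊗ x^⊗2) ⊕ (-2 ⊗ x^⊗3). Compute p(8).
p(8) = 5

A tropical monomial a ⊗ x^⊗i evaluates to a + i · x. Evaluating each term at x = 8:
  Term 0 contributes 5 + 0 · 8 = 5
  Term 1 contributes 10 + 1 · 8 = 18
  Term 2 contributes -1 + 2 · 8 = 15
  Term 3 contributes -2 + 3 · 8 = 22
p(8) = ⊕ of these = min[5, 18, 15, 22] = 5.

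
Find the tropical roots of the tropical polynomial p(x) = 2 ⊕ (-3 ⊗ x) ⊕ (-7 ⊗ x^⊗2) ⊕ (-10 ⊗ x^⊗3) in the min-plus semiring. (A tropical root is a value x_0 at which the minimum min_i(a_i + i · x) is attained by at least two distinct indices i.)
Roots: {3, 4, 5}

Each tropical root is a break point of the lower envelope of the lines y = a_i + i · x (there are 4 lines, with slopes 0, 1, ..., 3). Only the lines that attain the minimum somewhere contribute to roots; other lines are dominated. Here the surviving (envelope) indices are i = 3, i = 2, i = 1, i = 0.
Intersections between consecutive envelope lines give the roots: for adjacent envelope indices i < j the intersection is x = (a_i − a_j) / (j − i). Reading off the sorted break points: {3, 4, 5}.
Verification: at each break x_0, at least two indices attain the minimum of min_i(a_i + i · x_0).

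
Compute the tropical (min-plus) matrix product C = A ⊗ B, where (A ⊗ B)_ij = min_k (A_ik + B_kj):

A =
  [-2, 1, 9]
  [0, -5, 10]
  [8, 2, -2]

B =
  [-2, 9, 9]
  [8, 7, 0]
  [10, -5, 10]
A ⊗ B =
  [-4, 4, 1]
  [-2, 2, -5]
  [6, -7, 2]

Apply the min-plus product entry-by-entry:
  C[0][0] = min over k of (A[0][0] + B[0][0] = -2 + -2 = -4, A[0][1] + B[1][0] = 1 + 8 = 9, A[0][2] + B[2][0] = 9 + 10 = 19) = -4 (attained at k = 0)
  C[0][1] = min over k of (A[0][0] + B[0][1] = -2 + 9 = 7, A[0][1] + B[1][1] = 1 + 7 = 8, A[0][2] + B[2][1] = 9 + -5 = 4) = 4 (attained at k = 2)
  C[0][2] = min over k of (A[0][0] + B[0][2] = -2 + 9 = 7, A[0][1] + B[1][2] = 1 + 0 = 1, A[0][2] + B[2][2] = 9 + 10 = 19) = 1 (attained at k = 1)
  C[1][0] = min over k of (A[1][0] + B[0][0] = 0 + -2 = -2, A[1][1] + B[1][0] = -5 + 8 = 3, A[1][2] + B[2][0] = 10 + 10 = 20) = -2 (attained at k = 0)
  C[1][1] = min over k of (A[1][0] + B[0][1] = 0 + 9 = 9, A[1][1] + B[1][1] = -5 + 7 = 2, A[1][2] + B[2][1] = 10 + -5 = 5) = 2 (attained at k = 1)
  C[1][2] = min over k of (A[1][0] + B[0][2] = 0 + 9 = 9, A[1][1] + B[1][2] = -5 + 0 = -5, A[1][2] + B[2][2] = 10 + 10 = 20) = -5 (attained at k = 1)
  C[2][0] = min over k of (A[2][0] + B[0][0] = 8 + -2 = 6, A[2][1] + B[1][0] = 2 + 8 = 10, A[2][2] + B[2][0] = -2 + 10 = 8) = 6 (attained at k = 0)
  C[2][1] = min over k of (A[2][0] + B[0][1] = 8 + 9 = 17, A[2][1] + B[1][1] = 2 + 7 = 9, A[2][2] + B[2][1] = -2 + -5 = -7) = -7 (attained at k = 2)
  C[2][2] = min over k of (A[2][0] + B[0][2] = 8 + 9 = 17, A[2][1] + B[1][2] = 2 + 0 = 2, A[2][2] + B[2][2] = -2 + 10 = 8) = 2 (attained at k = 1)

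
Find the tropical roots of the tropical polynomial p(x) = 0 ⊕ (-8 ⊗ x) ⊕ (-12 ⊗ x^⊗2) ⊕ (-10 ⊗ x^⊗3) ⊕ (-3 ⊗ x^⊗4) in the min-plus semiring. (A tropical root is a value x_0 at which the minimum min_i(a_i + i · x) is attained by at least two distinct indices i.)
Roots: {-7, -2, 4, 8}

Each tropical root is a break point of the lower envelope of the lines y = a_i + i · x (there are 5 lines, with slopes 0, 1, ..., 4). Only the lines that attain the minimum somewhere contribute to roots; other lines are dominated. Here the surviving (envelope) indices are i = 4, i = 3, i = 2, i = 1, i = 0.
Intersections between consecutive envelope lines give the roots: for adjacent envelope indices i < j the intersection is x = (a_i − a_j) / (j − i). Reading off the sorted break points: {-7, -2, 4, 8}.
Verification: at each break x_0, at least two indices attain the minimum of min_i(a_i + i · x_0).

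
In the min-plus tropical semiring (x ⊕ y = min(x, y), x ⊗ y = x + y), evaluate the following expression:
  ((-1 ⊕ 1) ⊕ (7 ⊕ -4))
((-1 ⊕ 1) ⊕ (7 ⊕ -4)) = -4

Expand innermost to outermost. Recall ⊕ takes the minimum of its arguments and ⊗ takes their sum. Working out the expression ((-1 ⊕ 1) ⊕ (7 ⊕ -4)) gives -4.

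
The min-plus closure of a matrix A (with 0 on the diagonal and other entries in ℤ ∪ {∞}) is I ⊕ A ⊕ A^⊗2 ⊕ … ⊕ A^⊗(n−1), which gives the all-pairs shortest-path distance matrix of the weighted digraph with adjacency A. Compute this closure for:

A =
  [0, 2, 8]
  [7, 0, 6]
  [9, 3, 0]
Closure =
  [0, 2, 8]
  [7, 0, 6]
  [9, 3, 0]

This is the Floyd-Warshall all-pairs shortest-path computation. For each intermediate vertex k = 0, 1, …, 2, update dist[i][j] ← min(dist[i][j], dist[i][k] + dist[k][j]). The final matrix gives, for each (i, j), the minimum total weight of any directed path from i to j (possibly empty when i = j).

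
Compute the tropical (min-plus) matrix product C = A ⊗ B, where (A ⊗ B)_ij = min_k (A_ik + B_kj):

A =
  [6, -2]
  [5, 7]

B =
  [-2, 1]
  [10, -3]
A ⊗ B =
  [4, -5]
  [3, 4]

Apply the min-plus product entry-by-entry:
  C[0][0] = min over k of (A[0][0] + B[0][0] = 6 + -2 = 4, A[0][1] + B[1][0] = -2 + 10 = 8) = 4 (attained at k = 0)
  C[0][1] = min over k of (A[0][0] + B[0][1] = 6 + 1 = 7, A[0][1] + B[1][1] = -2 + -3 = -5) = -5 (attained at k = 1)
  C[1][0] = min over k of (A[1][0] + B[0][0] = 5 + -2 = 3, A[1][1] + B[1][0] = 7 + 10 = 17) = 3 (attained at k = 0)
  C[1][1] = min over k of (A[1][0] + B[0][1] = 5 + 1 = 6, A[1][1] + B[1][1] = 7 + -3 = 4) = 4 (attained at k = 1)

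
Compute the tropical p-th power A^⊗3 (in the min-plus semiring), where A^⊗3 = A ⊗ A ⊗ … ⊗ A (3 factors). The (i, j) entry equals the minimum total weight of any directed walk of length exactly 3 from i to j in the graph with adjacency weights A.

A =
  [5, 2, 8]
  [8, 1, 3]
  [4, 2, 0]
A^⊗3 =
  [9, 4, 5]
  [7, 3, 3]
  [4, 2, 0]

Each entry (A^⊗3)_ij equals the minimum over all length-3 walks i = v_0 → v_1 → … → v_3 = j of Σ_t A[v_t][v_{t+1}]. For example, for (i, j) = (0, 2) we minimise over 9 possible intermediate vertex sequences; the minimum is 5, attained along the walk 0 → 1 → 2 → 2.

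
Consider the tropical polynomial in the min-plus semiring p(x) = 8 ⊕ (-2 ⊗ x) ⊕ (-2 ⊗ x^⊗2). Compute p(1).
p(1) = -1

A tropical monomial a ⊗ x^⊗i evaluates to a + i · x. Evaluating each term at x = 1:
  Term 0 contributes 8 + 0 · 1 = 8
  Term 1 contributes -2 + 1 · 1 = -1
  Term 2 contributes -2 + 2 · 1 = 0
p(1) = ⊕ of these = min[8, -1, 0] = -1.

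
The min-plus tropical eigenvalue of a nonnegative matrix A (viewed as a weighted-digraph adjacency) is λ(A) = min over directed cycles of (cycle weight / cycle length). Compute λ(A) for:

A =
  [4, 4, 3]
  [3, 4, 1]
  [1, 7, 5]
λ(A) = 2

Enumerate directed cycles and compute their means (weight / length). Sample:
  cycle 0 → 0: weight = 4, length = 1, mean = 4/1 ≈ 4.000
  cycle 1 → 1: weight = 4, length = 1, mean = 4/1 ≈ 4.000
  cycle 2 → 2: weight = 5, length = 1, mean = 5/1 ≈ 5.000
  cycle 0 → 1 → 0: weight = 7, length = 2, mean = 7/2 ≈ 3.500
  cycle 0 → 2 → 0: weight = 4, length = 2, mean = 4/2 ≈ 2.000
  cycle 1 → 0 → 1: weight = 7, length = 2, mean = 7/2 ≈ 3.500
Minimum mean = 2.000, attained e.g. along the cycle 0 → 2 → 0 with weight 4 and length 2. So λ(A) = 4/2 = 2.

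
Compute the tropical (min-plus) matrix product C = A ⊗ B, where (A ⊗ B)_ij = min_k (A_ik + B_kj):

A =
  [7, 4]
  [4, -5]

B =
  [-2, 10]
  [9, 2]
A ⊗ B =
  [5, 6]
  [2, -3]

Apply the min-plus product entry-by-entry:
  C[0][0] = min over k of (A[0][0] + B[0][0] = 7 + -2 = 5, A[0][1] + B[1][0] = 4 + 9 = 13) = 5 (attained at k = 0)
  C[0][1] = min over k of (A[0][0] + B[0][1] = 7 + 10 = 17, A[0][1] + B[1][1] = 4 + 2 = 6) = 6 (attained at k = 1)
  C[1][0] = min over k of (A[1][0] + B[0][0] = 4 + -2 = 2, A[1][1] + B[1][0] = -5 + 9 = 4) = 2 (attained at k = 0)
  C[1][1] = min over k of (A[1][0] + B[0][1] = 4 + 10 = 14, A[1][1] + B[1][1] = -5 + 2 = -3) = -3 (attained at k = 1)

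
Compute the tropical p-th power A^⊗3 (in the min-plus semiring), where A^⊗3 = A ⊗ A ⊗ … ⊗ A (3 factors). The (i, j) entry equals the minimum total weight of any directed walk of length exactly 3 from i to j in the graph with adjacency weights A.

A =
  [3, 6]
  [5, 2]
A^⊗3 =
  [9, 10]
  [9, 6]

Each entry (A^⊗3)_ij equals the minimum over all length-3 walks i = v_0 → v_1 → … → v_3 = j of Σ_t A[v_t][v_{t+1}]. For example, for (i, j) = (0, 1) we minimise over 4 possible intermediate vertex sequences; the minimum is 10, attained along the walk 0 → 1 → 1 → 1.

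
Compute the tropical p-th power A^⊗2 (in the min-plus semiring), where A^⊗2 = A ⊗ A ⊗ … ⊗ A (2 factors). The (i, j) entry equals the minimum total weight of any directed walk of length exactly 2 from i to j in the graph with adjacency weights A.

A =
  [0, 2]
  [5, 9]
A^⊗2 =
  [0, 2]
  [5, 7]

Each entry (A^⊗2)_ij equals the minimum over all length-2 walks i = v_0 → v_1 → … → v_2 = j of Σ_t A[v_t][v_{t+1}]. For example, for (i, j) = (0, 1) we minimise over 2 possible intermediate vertex sequences; the minimum is 2, attained along the walk 0 → 0 → 1.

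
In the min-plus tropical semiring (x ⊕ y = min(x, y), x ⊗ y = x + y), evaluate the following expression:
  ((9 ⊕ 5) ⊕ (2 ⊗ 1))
((9 ⊕ 5) ⊕ (2 ⊗ 1)) = 3

Expand innermost to outermost. Recall ⊕ takes the minimum of its arguments and ⊗ takes their sum. Working out the expression ((9 ⊕ 5) ⊕ (2 ⊗ 1)) gives 3.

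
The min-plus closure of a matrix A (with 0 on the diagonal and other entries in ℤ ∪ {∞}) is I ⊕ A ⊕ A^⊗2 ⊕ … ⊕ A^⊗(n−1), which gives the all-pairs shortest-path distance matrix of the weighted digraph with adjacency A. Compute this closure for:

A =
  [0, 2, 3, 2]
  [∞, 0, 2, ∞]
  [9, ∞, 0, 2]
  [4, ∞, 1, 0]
Closure =
  [0, 2, 3, 2]
  [8, 0, 2, 4]
  [6, 8, 0, 2]
  [4, 6, 1, 0]

This is the Floyd-Warshall all-pairs shortest-path computation. For each intermediate vertex k = 0, 1, …, 3, update dist[i][j] ← min(dist[i][j], dist[i][k] + dist[k][j]). The final matrix gives, for each (i, j), the minimum total weight of any directed path from i to j (possibly empty when i = j).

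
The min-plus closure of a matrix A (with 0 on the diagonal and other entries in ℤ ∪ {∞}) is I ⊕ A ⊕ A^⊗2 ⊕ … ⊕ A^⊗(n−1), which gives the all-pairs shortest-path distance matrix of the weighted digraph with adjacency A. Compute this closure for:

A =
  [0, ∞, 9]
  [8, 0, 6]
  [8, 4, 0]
Closure =
  [0, 13, 9]
  [8, 0, 6]
  [8, 4, 0]

This is the Floyd-Warshall all-pairs shortest-path computation. For each intermediate vertex k = 0, 1, …, 2, update dist[i][j] ← min(dist[i][j], dist[i][k] + dist[k][j]). The final matrix gives, for each (i, j), the minimum total weight of any directed path from i to j (possibly empty when i = j).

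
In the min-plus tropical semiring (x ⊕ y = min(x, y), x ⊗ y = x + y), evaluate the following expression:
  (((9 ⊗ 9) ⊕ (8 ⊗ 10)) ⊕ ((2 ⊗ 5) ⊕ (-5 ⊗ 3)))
(((9 ⊗ 9) ⊕ (8 ⊗ 10)) ⊕ ((2 ⊗ 5) ⊕ (-5 ⊗ 3))) = -2

Expand innermost to outermost. Recall ⊕ takes the minimum of its arguments and ⊗ takes their sum. Working out the expression (((9 ⊗ 9) ⊕ (8 ⊗ 10)) ⊕ ((2 ⊗ 5) ⊕ (-5 ⊗ 3))) gives -2.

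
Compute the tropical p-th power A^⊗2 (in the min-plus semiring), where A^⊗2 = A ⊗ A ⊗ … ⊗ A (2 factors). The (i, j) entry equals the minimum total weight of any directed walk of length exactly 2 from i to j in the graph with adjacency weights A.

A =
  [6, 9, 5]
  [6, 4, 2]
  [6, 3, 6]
A^⊗2 =
  [11, 8, 11]
  [8, 5, 6]
  [9, 7, 5]

Each entry (A^⊗2)_ij equals the minimum over all length-2 walks i = v_0 → v_1 → … → v_2 = j of Σ_t A[v_t][v_{t+1}]. For example, for (i, j) = (0, 2) we minimise over 3 possible intermediate vertex sequences; the minimum is 11, attained along the walk 0 → 0 → 2.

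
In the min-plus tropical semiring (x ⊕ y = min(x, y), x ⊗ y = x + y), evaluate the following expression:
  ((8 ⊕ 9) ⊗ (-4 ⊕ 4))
((8 ⊕ 9) ⊗ (-4 ⊕ 4)) = 4

Expand innermost to outermost. Recall ⊕ takes the minimum of its arguments and ⊗ takes their sum. Working out the expression ((8 ⊕ 9) ⊗ (-4 ⊕ 4)) gives 4.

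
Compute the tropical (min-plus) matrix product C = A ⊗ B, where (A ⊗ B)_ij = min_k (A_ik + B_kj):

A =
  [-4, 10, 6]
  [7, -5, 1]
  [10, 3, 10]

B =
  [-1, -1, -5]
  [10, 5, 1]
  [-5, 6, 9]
A ⊗ B =
  [-5, -5, -9]
  [-4, 0, -4]
  [5, 8, 4]

Apply the min-plus product entry-by-entry:
  C[0][0] = min over k of (A[0][0] + B[0][0] = -4 + -1 = -5, A[0][1] + B[1][0] = 10 + 10 = 20, A[0][2] + B[2][0] = 6 + -5 = 1) = -5 (attained at k = 0)
  C[0][1] = min over k of (A[0][0] + B[0][1] = -4 + -1 = -5, A[0][1] + B[1][1] = 10 + 5 = 15, A[0][2] + B[2][1] = 6 + 6 = 12) = -5 (attained at k = 0)
  C[0][2] = min over k of (A[0][0] + B[0][2] = -4 + -5 = -9, A[0][1] + B[1][2] = 10 + 1 = 11, A[0][2] + B[2][2] = 6 + 9 = 15) = -9 (attained at k = 0)
  C[1][0] = min over k of (A[1][0] + B[0][0] = 7 + -1 = 6, A[1][1] + B[1][0] = -5 + 10 = 5, A[1][2] + B[2][0] = 1 + -5 = -4) = -4 (attained at k = 2)
  C[1][1] = min over k of (A[1][0] + B[0][1] = 7 + -1 = 6, A[1][1] + B[1][1] = -5 + 5 = 0, A[1][2] + B[2][1] = 1 + 6 = 7) = 0 (attained at k = 1)
  C[1][2] = min over k of (A[1][0] + B[0][2] = 7 + -5 = 2, A[1][1] + B[1][2] = -5 + 1 = -4, A[1][2] + B[2][2] = 1 + 9 = 10) = -4 (attained at k = 1)
  C[2][0] = min over k of (A[2][0] + B[0][0] = 10 + -1 = 9, A[2][1] + B[1][0] = 3 + 10 = 13, A[2][2] + B[2][0] = 10 + -5 = 5) = 5 (attained at k = 2)
  C[2][1] = min over k of (A[2][0] + B[0][1] = 10 + -1 = 9, A[2][1] + B[1][1] = 3 + 5 = 8, A[2][2] + B[2][1] = 10 + 6 = 16) = 8 (attained at k = 1)
  C[2][2] = min over k of (A[2][0] + B[0][2] = 10 + -5 = 5, A[2][1] + B[1][2] = 3 + 1 = 4, A[2][2] + B[2][2] = 10 + 9 = 19) = 4 (attained at k = 1)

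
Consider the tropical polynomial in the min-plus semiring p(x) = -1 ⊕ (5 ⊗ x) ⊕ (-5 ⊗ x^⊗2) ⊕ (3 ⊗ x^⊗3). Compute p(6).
p(6) = -1

A tropical monomial a ⊗ x^⊗i evaluates to a + i · x. Evaluating each term at x = 6:
  Term 0 contributes -1 + 0 · 6 = -1
  Term 1 contributes 5 + 1 · 6 = 11
  Term 2 contributes -5 + 2 · 6 = 7
  Term 3 contributes 3 + 3 · 6 = 21
p(6) = ⊕ of these = min[-1, 11, 7, 21] = -1.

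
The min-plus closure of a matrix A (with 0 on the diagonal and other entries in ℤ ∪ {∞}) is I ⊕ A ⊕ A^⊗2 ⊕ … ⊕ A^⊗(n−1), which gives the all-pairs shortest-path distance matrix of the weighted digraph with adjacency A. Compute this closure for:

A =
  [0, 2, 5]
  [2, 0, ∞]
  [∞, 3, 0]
Closure =
  [0, 2, 5]
  [2, 0, 7]
  [5, 3, 0]

This is the Floyd-Warshall all-pairs shortest-path computation. For each intermediate vertex k = 0, 1, …, 2, update dist[i][j] ← min(dist[i][j], dist[i][k] + dist[k][j]). The final matrix gives, for each (i, j), the minimum total weight of any directed path from i to j (possibly empty when i = j).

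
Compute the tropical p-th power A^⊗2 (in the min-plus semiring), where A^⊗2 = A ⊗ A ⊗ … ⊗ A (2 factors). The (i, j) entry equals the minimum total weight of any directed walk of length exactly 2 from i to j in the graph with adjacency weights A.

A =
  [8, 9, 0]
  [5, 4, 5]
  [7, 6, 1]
A^⊗2 =
  [7, 6, 1]
  [9, 8, 5]
  [8, 7, 2]

Each entry (A^⊗2)_ij equals the minimum over all length-2 walks i = v_0 → v_1 → … → v_2 = j of Σ_t A[v_t][v_{t+1}]. For example, for (i, j) = (0, 2) we minimise over 3 possible intermediate vertex sequences; the minimum is 1, attained along the walk 0 → 2 → 2.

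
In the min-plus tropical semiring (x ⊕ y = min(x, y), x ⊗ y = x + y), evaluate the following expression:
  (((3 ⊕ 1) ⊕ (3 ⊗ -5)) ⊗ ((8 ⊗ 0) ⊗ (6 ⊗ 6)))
(((3 ⊕ 1) ⊕ (3 ⊗ -5)) ⊗ ((8 ⊗ 0) ⊗ (6 ⊗ 6))) = 18

Expand innermost to outermost. Recall ⊕ takes the minimum of its arguments and ⊗ takes their sum. Working out the expression (((3 ⊕ 1) ⊕ (3 ⊗ -5)) ⊗ ((8 ⊗ 0) ⊗ (6 ⊗ 6))) gives 18.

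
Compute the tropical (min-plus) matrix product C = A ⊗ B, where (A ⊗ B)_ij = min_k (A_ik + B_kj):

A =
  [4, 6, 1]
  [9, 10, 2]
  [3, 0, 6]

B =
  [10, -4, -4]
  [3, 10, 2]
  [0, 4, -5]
A ⊗ B =
  [1, 0, -4]
  [2, 5, -3]
  [3, -1, -1]

Apply the min-plus product entry-by-entry:
  C[0][0] = min over k of (A[0][0] + B[0][0] = 4 + 10 = 14, A[0][1] + B[1][0] = 6 + 3 = 9, A[0][2] + B[2][0] = 1 + 0 = 1) = 1 (attained at k = 2)
  C[0][1] = min over k of (A[0][0] + B[0][1] = 4 + -4 = 0, A[0][1] + B[1][1] = 6 + 10 = 16, A[0][2] + B[2][1] = 1 + 4 = 5) = 0 (attained at k = 0)
  C[0][2] = min over k of (A[0][0] + B[0][2] = 4 + -4 = 0, A[0][1] + B[1][2] = 6 + 2 = 8, A[0][2] + B[2][2] = 1 + -5 = -4) = -4 (attained at k = 2)
  C[1][0] = min over k of (A[1][0] + B[0][0] = 9 + 10 = 19, A[1][1] + B[1][0] = 10 + 3 = 13, A[1][2] + B[2][0] = 2 + 0 = 2) = 2 (attained at k = 2)
  C[1][1] = min over k of (A[1][0] + B[0][1] = 9 + -4 = 5, A[1][1] + B[1][1] = 10 + 10 = 20, A[1][2] + B[2][1] = 2 + 4 = 6) = 5 (attained at k = 0)
  C[1][2] = min over k of (A[1][0] + B[0][2] = 9 + -4 = 5, A[1][1] + B[1][2] = 10 + 2 = 12, A[1][2] + B[2][2] = 2 + -5 = -3) = -3 (attained at k = 2)
  C[2][0] = min over k of (A[2][0] + B[0][0] = 3 + 10 = 13, A[2][1] + B[1][0] = 0 + 3 = 3, A[2][2] + B[2][0] = 6 + 0 = 6) = 3 (attained at k = 1)
  C[2][1] = min over k of (A[2][0] + B[0][1] = 3 + -4 = -1, A[2][1] + B[1][1] = 0 + 10 = 10, A[2][2] + B[2][1] = 6 + 4 = 10) = -1 (attained at k = 0)
  C[2][2] = min over k of (A[2][0] + B[0][2] = 3 + -4 = -1, A[2][1] + B[1][2] = 0 + 2 = 2, A[2][2] + B[2][2] = 6 + -5 = 1) = -1 (attained at k = 0)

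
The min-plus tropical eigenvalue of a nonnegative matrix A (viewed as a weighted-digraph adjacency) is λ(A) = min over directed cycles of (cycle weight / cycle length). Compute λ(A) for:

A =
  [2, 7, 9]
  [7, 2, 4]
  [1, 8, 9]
λ(A) = 2

Enumerate directed cycles and compute their means (weight / length). Sample:
  cycle 0 → 0: weight = 2, length = 1, mean = 2/1 ≈ 2.000
  cycle 1 → 1: weight = 2, length = 1, mean = 2/1 ≈ 2.000
  cycle 2 → 2: weight = 9, length = 1, mean = 9/1 ≈ 9.000
  cycle 0 → 1 → 0: weight = 14, length = 2, mean = 14/2 ≈ 7.000
  cycle 0 → 2 → 0: weight = 10, length = 2, mean = 10/2 ≈ 5.000
  cycle 1 → 0 → 1: weight = 14, length = 2, mean = 14/2 ≈ 7.000
Minimum mean = 2.000, attained e.g. along the cycle 0 → 0 with weight 2 and length 1. So λ(A) = 2/1 = 2.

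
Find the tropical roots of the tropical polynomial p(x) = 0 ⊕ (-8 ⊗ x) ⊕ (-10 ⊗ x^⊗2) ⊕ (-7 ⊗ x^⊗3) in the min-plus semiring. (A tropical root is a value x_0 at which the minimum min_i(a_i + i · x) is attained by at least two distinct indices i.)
Roots: {-3, 2, 8}

Each tropical root is a break point of the lower envelope of the lines y = a_i + i · x (there are 4 lines, with slopes 0, 1, ..., 3). Only the lines that attain the minimum somewhere contribute to roots; other lines are dominated. Here the surviving (envelope) indices are i = 3, i = 2, i = 1, i = 0.
Intersections between consecutive envelope lines give the roots: for adjacent envelope indices i < j the intersection is x = (a_i − a_j) / (j − i). Reading off the sorted break points: {-3, 2, 8}.
Verification: at each break x_0, at least two indices attain the minimum of min_i(a_i + i · x_0).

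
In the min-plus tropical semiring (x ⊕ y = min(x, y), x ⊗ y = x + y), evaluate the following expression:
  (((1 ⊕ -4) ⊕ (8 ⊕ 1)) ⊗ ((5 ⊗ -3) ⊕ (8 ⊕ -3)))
(((1 ⊕ -4) ⊕ (8 ⊕ 1)) ⊗ ((5 ⊗ -3) ⊕ (8 ⊕ -3))) = -7

Expand innermost to outermost. Recall ⊕ takes the minimum of its arguments and ⊗ takes their sum. Working out the expression (((1 ⊕ -4) ⊕ (8 ⊕ 1)) ⊗ ((5 ⊗ -3) ⊕ (8 ⊕ -3))) gives -7.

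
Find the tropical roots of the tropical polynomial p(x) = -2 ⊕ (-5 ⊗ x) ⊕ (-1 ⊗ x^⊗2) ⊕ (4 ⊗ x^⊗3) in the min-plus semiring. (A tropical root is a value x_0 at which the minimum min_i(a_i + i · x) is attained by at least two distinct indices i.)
Roots: {-5, -4, 3}

Each tropical root is a break point of the lower envelope of the lines y = a_i + i · x (there are 4 lines, with slopes 0, 1, ..., 3). Only the lines that attain the minimum somewhere contribute to roots; other lines are dominated. Here the surviving (envelope) indices are i = 3, i = 2, i = 1, i = 0.
Intersections between consecutive envelope lines give the roots: for adjacent envelope indices i < j the intersection is x = (a_i − a_j) / (j − i). Reading off the sorted break points: {-5, -4, 3}.
Verification: at each break x_0, at least two indices attain the minimum of min_i(a_i + i · x_0).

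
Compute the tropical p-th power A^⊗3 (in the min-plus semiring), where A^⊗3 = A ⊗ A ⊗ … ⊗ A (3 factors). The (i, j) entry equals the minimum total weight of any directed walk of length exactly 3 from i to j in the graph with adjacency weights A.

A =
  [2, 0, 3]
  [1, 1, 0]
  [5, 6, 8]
A^⊗3 =
  [2, 1, 1]
  [2, 2, 1]
  [6, 6, 5]

Each entry (A^⊗3)_ij equals the minimum over all length-3 walks i = v_0 → v_1 → … → v_3 = j of Σ_t A[v_t][v_{t+1}]. For example, for (i, j) = (0, 2) we minimise over 9 possible intermediate vertex sequences; the minimum is 1, attained along the walk 0 → 1 → 1 → 2.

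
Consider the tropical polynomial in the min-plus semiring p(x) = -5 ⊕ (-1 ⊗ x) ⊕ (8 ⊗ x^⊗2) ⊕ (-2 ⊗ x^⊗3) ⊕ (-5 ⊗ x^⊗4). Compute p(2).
p(2) = -5

A tropical monomial a ⊗ x^⊗i evaluates to a + i · x. Evaluating each term at x = 2:
  Term 0 contributes -5 + 0 · 2 = -5
  Term 1 contributes -1 + 1 · 2 = 1
  Term 2 contributes 8 + 2 · 2 = 12
  Term 3 contributes -2 + 3 · 2 = 4
  Term 4 contributes -5 + 4 · 2 = 3
p(2) = ⊕ of these = min[-5, 1, 12, 4, 3] = -5.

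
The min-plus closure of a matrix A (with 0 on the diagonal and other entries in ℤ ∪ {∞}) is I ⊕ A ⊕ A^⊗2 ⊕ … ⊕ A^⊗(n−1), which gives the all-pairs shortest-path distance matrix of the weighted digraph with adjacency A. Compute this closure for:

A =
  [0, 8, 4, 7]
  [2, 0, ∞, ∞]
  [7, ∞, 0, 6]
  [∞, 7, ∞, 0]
Closure =
  [0, 8, 4, 7]
  [2, 0, 6, 9]
  [7, 13, 0, 6]
  [9, 7, 13, 0]

This is the Floyd-Warshall all-pairs shortest-path computation. For each intermediate vertex k = 0, 1, …, 3, update dist[i][j] ← min(dist[i][j], dist[i][k] + dist[k][j]). The final matrix gives, for each (i, j), the minimum total weight of any directed path from i to j (possibly empty when i = j).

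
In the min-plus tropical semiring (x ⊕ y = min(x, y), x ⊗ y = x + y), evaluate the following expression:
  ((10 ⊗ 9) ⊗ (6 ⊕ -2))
((10 ⊗ 9) ⊗ (6 ⊕ -2)) = 17

Expand innermost to outermost. Recall ⊕ takes the minimum of its arguments and ⊗ takes their sum. Working out the expression ((10 ⊗ 9) ⊗ (6 ⊕ -2)) gives 17.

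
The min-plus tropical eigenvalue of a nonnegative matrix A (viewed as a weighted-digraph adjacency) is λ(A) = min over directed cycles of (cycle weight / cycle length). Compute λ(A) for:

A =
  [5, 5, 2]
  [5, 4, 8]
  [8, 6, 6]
λ(A) = 4

Enumerate directed cycles and compute their means (weight / length). Sample:
  cycle 0 → 0: weight = 5, length = 1, mean = 5/1 ≈ 5.000
  cycle 1 → 1: weight = 4, length = 1, mean = 4/1 ≈ 4.000
  cycle 2 → 2: weight = 6, length = 1, mean = 6/1 ≈ 6.000
  cycle 0 → 1 → 0: weight = 10, length = 2, mean = 10/2 ≈ 5.000
  cycle 0 → 2 → 0: weight = 10, length = 2, mean = 10/2 ≈ 5.000
  cycle 1 → 0 → 1: weight = 10, length = 2, mean = 10/2 ≈ 5.000
Minimum mean = 4.000, attained e.g. along the cycle 1 → 1 with weight 4 and length 1. So λ(A) = 4/1 = 4.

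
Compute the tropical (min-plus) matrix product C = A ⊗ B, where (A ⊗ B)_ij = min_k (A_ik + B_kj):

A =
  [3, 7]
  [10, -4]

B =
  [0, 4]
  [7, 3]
A ⊗ B =
  [3, 7]
  [3, -1]

Apply the min-plus product entry-by-entry:
  C[0][0] = min over k of (A[0][0] + B[0][0] = 3 + 0 = 3, A[0][1] + B[1][0] = 7 + 7 = 14) = 3 (attained at k = 0)
  C[0][1] = min over k of (A[0][0] + B[0][1] = 3 + 4 = 7, A[0][1] + B[1][1] = 7 + 3 = 10) = 7 (attained at k = 0)
  C[1][0] = min over k of (A[1][0] + B[0][0] = 10 + 0 = 10, A[1][1] + B[1][0] = -4 + 7 = 3) = 3 (attained at k = 1)
  C[1][1] = min over k of (A[1][0] + B[0][1] = 10 + 4 = 14, A[1][1] + B[1][1] = -4 + 3 = -1) = -1 (attained at k = 1)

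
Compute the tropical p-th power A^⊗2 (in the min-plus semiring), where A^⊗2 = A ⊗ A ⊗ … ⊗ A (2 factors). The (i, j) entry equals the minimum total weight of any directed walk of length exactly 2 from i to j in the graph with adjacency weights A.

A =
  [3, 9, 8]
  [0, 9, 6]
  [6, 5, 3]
A^⊗2 =
  [6, 12, 11]
  [3, 9, 8]
  [5, 8, 6]

Each entry (A^⊗2)_ij equals the minimum over all length-2 walks i = v_0 → v_1 → … → v_2 = j of Σ_t A[v_t][v_{t+1}]. For example, for (i, j) = (0, 2) we minimise over 3 possible intermediate vertex sequences; the minimum is 11, attained along the walk 0 → 0 → 2.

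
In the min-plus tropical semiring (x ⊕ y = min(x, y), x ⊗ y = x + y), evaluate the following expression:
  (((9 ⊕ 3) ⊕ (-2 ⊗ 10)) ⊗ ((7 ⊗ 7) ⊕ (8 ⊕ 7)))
(((9 ⊕ 3) ⊕ (-2 ⊗ 10)) ⊗ ((7 ⊗ 7) ⊕ (8 ⊕ 7))) = 10

Expand innermost to outermost. Recall ⊕ takes the minimum of its arguments and ⊗ takes their sum. Working out the expression (((9 ⊕ 3) ⊕ (-2 ⊗ 10)) ⊗ ((7 ⊗ 7) ⊕ (8 ⊕ 7))) gives 10.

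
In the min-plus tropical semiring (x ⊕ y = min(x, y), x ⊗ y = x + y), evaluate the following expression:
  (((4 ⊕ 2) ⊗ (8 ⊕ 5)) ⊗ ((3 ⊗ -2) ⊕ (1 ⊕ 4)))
(((4 ⊕ 2) ⊗ (8 ⊕ 5)) ⊗ ((3 ⊗ -2) ⊕ (1 ⊕ 4))) = 8

Expand innermost to outermost. Recall ⊕ takes the minimum of its arguments and ⊗ takes their sum. Working out the expression (((4 ⊕ 2) ⊗ (8 ⊕ 5)) ⊗ ((3 ⊗ -2) ⊕ (1 ⊕ 4))) gives 8.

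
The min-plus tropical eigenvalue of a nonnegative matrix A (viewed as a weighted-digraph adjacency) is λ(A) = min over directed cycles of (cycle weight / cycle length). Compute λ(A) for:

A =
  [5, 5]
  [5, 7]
λ(A) = 5

Enumerate directed cycles and compute their means (weight / length). Sample:
  cycle 0 → 0: weight = 5, length = 1, mean = 5/1 ≈ 5.000
  cycle 1 → 1: weight = 7, length = 1, mean = 7/1 ≈ 7.000
  cycle 0 → 1 → 0: weight = 10, length = 2, mean = 10/2 ≈ 5.000
  cycle 1 → 0 → 1: weight = 10, length = 2, mean = 10/2 ≈ 5.000
Minimum mean = 5.000, attained e.g. along the cycle 0 → 0 with weight 5 and length 1. So λ(A) = 5/1 = 5.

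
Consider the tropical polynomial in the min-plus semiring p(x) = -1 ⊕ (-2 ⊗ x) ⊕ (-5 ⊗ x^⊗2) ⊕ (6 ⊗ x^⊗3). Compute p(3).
p(3) = -1

A tropical monomial a ⊗ x^⊗i evaluates to a + i · x. Evaluating each term at x = 3:
  Term 0 contributes -1 + 0 · 3 = -1
  Term 1 contributes -2 + 1 · 3 = 1
  Term 2 contributes -5 + 2 · 3 = 1
  Term 3 contributes 6 + 3 · 3 = 15
p(3) = ⊕ of these = min[-1, 1, 1, 15] = -1.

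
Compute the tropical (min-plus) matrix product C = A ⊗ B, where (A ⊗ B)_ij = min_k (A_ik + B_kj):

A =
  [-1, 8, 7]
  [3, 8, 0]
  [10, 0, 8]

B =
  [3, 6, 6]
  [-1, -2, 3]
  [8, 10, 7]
A ⊗ B =
  [2, 5, 5]
  [6, 6, 7]
  [-1, -2, 3]

Apply the min-plus product entry-by-entry:
  C[0][0] = min over k of (A[0][0] + B[0][0] = -1 + 3 = 2, A[0][1] + B[1][0] = 8 + -1 = 7, A[0][2] + B[2][0] = 7 + 8 = 15) = 2 (attained at k = 0)
  C[0][1] = min over k of (A[0][0] + B[0][1] = -1 + 6 = 5, A[0][1] + B[1][1] = 8 + -2 = 6, A[0][2] + B[2][1] = 7 + 10 = 17) = 5 (attained at k = 0)
  C[0][2] = min over k of (A[0][0] + B[0][2] = -1 + 6 = 5, A[0][1] + B[1][2] = 8 + 3 = 11, A[0][2] + B[2][2] = 7 + 7 = 14) = 5 (attained at k = 0)
  C[1][0] = min over k of (A[1][0] + B[0][0] = 3 + 3 = 6, A[1][1] + B[1][0] = 8 + -1 = 7, A[1][2] + B[2][0] = 0 + 8 = 8) = 6 (attained at k = 0)
  C[1][1] = min over k of (A[1][0] + B[0][1] = 3 + 6 = 9, A[1][1] + B[1][1] = 8 + -2 = 6, A[1][2] + B[2][1] = 0 + 10 = 10) = 6 (attained at k = 1)
  C[1][2] = min over k of (A[1][0] + B[0][2] = 3 + 6 = 9, A[1][1] + B[1][2] = 8 + 3 = 11, A[1][2] + B[2][2] = 0 + 7 = 7) = 7 (attained at k = 2)
  C[2][0] = min over k of (A[2][0] + B[0][0] = 10 + 3 = 13, A[2][1] + B[1][0] = 0 + -1 = -1, A[2][2] + B[2][0] = 8 + 8 = 16) = -1 (attained at k = 1)
  C[2][1] = min over k of (A[2][0] + B[0][1] = 10 + 6 = 16, A[2][1] + B[1][1] = 0 + -2 = -2, A[2][2] + B[2][1] = 8 + 10 = 18) = -2 (attained at k = 1)
  C[2][2] = min over k of (A[2][0] + B[0][2] = 10 + 6 = 16, A[2][1] + B[1][2] = 0 + 3 = 3, A[2][2] + B[2][2] = 8 + 7 = 15) = 3 (attained at k = 1)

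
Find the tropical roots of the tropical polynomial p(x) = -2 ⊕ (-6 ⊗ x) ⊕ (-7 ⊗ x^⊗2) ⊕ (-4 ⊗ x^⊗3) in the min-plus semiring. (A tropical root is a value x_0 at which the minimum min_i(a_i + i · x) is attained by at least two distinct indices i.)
Roots: {-3, 1, 4}

Each tropical root is a break point of the lower envelope of the lines y = a_i + i · x (there are 4 lines, with slopes 0, 1, ..., 3). Only the lines that attain the minimum somewhere contribute to roots; other lines are dominated. Here the surviving (envelope) indices are i = 3, i = 2, i = 1, i = 0.
Intersections between consecutive envelope lines give the roots: for adjacent envelope indices i < j the intersection is x = (a_i − a_j) / (j − i). Reading off the sorted break points: {-3, 1, 4}.
Verification: at each break x_0, at least two indices attain the minimum of min_i(a_i + i · x_0).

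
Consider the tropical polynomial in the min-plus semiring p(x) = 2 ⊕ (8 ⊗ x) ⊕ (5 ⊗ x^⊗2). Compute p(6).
p(6) = 2

A tropical monomial a ⊗ x^⊗i evaluates to a + i · x. Evaluating each term at x = 6:
  Term 0 contributes 2 + 0 · 6 = 2
  Term 1 contributes 8 + 1 · 6 = 14
  Term 2 contributes 5 + 2 · 6 = 17
p(6) = ⊕ of these = min[2, 14, 17] = 2.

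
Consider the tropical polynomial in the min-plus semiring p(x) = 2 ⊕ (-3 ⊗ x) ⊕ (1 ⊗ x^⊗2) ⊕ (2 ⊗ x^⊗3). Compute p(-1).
p(-1) = -4

A tropical monomial a ⊗ x^⊗i evaluates to a + i · x. Evaluating each term at x = -1:
  Term 0 contributes 2 + 0 · -1 = 2
  Term 1 contributes -3 + 1 · -1 = -4
  Term 2 contributes 1 + 2 · -1 = -1
  Term 3 contributes 2 + 3 · -1 = -1
p(-1) = ⊕ of these = min[2, -4, -1, -1] = -4.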